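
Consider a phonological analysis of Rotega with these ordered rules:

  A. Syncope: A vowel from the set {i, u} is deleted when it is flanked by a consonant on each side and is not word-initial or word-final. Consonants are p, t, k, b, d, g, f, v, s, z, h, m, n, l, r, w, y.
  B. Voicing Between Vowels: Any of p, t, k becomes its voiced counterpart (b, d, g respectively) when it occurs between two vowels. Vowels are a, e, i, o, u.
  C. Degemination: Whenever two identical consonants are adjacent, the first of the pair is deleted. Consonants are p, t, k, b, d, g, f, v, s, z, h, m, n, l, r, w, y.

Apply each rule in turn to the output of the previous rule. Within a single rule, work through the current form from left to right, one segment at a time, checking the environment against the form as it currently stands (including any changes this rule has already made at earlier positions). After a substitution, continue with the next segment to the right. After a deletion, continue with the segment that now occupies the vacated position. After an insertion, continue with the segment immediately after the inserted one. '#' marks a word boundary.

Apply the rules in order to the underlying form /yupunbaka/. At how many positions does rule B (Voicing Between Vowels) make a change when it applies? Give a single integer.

A Syncope: [yupunbaka] → [ypnbaka]
B Voicing Between Vowels: [ypnbaka] → [ypnbaga]
C Degemination: no change — [ypnbaga]
Rule B changed 1 position(s).

1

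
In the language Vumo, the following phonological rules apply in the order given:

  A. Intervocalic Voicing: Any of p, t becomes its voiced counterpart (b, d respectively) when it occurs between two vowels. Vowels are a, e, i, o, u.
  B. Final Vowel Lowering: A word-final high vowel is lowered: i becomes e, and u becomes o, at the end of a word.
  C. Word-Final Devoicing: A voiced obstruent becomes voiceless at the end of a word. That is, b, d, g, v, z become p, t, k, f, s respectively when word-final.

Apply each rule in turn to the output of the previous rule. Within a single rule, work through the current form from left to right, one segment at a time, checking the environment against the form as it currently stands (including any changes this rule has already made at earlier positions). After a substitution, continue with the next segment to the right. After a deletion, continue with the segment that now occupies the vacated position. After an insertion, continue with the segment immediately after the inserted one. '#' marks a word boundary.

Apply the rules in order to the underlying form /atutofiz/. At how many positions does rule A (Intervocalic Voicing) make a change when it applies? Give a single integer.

2

A Intervocalic Voicing: [atutofiz] → [adudofiz]
B Final Vowel Lowering: no change — [adudofiz]
C Word-Final Devoicing: [adudofiz] → [adudofis]
Rule A changed 2 position(s).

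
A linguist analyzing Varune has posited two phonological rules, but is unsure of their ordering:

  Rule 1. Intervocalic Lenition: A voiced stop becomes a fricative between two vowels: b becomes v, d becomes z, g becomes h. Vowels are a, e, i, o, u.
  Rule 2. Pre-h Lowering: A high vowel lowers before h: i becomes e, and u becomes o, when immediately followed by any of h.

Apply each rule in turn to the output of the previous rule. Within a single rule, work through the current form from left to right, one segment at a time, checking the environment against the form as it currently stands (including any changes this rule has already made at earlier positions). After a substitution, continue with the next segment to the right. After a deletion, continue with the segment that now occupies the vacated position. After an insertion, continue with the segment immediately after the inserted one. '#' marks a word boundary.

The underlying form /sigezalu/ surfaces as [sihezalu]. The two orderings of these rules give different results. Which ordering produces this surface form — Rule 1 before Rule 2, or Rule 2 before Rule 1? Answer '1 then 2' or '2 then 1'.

Order 1 then 2:
  1 Intervocalic Lenition: [sigezalu] → [sihezalu]
  2 Pre-h Lowering: [sihezalu] → [sehezalu]
  result: [sehezalu]
Order 2 then 1:
  2 Pre-h Lowering: no change — [sigezalu]
  1 Intervocalic Lenition: [sigezalu] → [sihezalu]
  result: [sihezalu]

2 then 1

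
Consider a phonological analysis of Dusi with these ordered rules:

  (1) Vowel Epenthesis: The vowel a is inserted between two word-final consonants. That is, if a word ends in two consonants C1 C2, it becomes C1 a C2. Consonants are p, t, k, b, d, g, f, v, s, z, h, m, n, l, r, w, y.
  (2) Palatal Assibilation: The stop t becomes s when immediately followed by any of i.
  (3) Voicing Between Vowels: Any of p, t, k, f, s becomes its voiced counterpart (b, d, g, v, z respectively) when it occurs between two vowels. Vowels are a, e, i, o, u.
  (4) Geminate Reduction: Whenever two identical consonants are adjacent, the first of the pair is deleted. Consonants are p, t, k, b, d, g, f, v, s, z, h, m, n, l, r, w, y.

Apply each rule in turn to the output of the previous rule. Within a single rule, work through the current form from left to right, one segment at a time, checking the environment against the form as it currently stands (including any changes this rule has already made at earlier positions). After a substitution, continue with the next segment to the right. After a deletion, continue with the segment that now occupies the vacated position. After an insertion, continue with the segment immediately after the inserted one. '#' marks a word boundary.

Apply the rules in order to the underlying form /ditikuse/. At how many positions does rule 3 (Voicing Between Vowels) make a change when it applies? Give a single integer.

(1) Vowel Epenthesis: no change — [ditikuse]
(2) Palatal Assibilation: [ditikuse] → [disikuse]
(3) Voicing Between Vowels: [disikuse] → [diziguze]
(4) Geminate Reduction: no change — [diziguze]
Rule 3 changed 3 position(s).

3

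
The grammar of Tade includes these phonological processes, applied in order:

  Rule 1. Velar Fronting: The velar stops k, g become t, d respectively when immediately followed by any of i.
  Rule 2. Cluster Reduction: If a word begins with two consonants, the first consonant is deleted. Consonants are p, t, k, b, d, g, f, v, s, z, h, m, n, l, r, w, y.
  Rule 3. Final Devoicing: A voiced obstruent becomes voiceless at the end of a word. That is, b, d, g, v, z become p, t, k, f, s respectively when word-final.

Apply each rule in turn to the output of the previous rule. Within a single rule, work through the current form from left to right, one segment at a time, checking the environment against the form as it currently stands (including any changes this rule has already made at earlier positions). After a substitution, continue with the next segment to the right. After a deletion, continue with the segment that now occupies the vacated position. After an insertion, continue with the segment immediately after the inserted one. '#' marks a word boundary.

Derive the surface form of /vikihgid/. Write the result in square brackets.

Rule 1 Velar Fronting: [vikihgid] → [vitihdid]
Rule 2 Cluster Reduction: no change — [vitihdid]
Rule 3 Final Devoicing: [vitihdid] → [vitihdit]

[vitihdit]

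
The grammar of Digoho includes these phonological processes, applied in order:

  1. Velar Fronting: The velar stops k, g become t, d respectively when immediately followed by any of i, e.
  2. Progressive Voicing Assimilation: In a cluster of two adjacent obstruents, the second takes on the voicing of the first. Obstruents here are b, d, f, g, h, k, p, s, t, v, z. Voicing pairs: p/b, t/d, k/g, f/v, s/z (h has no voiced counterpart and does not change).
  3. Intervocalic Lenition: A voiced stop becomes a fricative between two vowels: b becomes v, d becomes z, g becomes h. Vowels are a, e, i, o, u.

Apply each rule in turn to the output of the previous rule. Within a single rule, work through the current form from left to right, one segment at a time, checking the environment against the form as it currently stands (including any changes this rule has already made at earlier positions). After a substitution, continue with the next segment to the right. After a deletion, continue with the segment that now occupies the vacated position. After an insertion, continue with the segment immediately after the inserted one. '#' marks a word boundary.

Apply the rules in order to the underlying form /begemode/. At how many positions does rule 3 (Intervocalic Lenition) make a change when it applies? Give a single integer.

2

1 Velar Fronting: [begemode] → [bedemode]
2 Progressive Voicing Assimilation: no change — [bedemode]
3 Intervocalic Lenition: [bedemode] → [bezemoze]
Rule 3 changed 2 position(s).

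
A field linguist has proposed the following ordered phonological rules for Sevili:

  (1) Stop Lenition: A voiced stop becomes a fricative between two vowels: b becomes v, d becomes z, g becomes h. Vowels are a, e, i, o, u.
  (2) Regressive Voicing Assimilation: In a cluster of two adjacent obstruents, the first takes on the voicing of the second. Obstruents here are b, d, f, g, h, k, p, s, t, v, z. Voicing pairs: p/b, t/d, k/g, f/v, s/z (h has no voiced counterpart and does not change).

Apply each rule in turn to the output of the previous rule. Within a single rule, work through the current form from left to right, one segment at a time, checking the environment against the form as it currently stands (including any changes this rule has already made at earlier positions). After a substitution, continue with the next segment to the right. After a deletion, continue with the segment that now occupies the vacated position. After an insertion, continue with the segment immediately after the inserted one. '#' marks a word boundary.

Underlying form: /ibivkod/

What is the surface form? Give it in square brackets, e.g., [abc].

(1) Stop Lenition: [ibivkod] → [ivivkod]
(2) Regressive Voicing Assimilation: [ivivkod] → [ivifkod]

[ivifkod]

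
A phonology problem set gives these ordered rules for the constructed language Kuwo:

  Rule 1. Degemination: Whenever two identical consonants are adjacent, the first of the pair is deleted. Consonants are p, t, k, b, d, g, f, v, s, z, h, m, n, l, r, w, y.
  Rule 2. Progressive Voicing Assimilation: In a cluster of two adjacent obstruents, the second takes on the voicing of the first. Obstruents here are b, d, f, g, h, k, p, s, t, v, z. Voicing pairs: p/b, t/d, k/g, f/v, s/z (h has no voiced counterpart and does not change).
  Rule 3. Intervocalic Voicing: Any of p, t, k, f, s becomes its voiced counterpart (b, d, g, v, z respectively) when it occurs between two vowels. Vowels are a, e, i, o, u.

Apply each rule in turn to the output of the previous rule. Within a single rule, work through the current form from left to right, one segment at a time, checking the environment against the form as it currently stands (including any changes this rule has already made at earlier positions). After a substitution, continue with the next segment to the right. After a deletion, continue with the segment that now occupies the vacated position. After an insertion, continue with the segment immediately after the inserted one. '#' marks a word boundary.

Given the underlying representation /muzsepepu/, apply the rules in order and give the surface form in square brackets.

Rule 1 Degemination: no change — [muzsepepu]
Rule 2 Progressive Voicing Assimilation: [muzsepepu] → [muzzepepu]
Rule 3 Intervocalic Voicing: [muzzepepu] → [muzzebebu]

[muzzebebu]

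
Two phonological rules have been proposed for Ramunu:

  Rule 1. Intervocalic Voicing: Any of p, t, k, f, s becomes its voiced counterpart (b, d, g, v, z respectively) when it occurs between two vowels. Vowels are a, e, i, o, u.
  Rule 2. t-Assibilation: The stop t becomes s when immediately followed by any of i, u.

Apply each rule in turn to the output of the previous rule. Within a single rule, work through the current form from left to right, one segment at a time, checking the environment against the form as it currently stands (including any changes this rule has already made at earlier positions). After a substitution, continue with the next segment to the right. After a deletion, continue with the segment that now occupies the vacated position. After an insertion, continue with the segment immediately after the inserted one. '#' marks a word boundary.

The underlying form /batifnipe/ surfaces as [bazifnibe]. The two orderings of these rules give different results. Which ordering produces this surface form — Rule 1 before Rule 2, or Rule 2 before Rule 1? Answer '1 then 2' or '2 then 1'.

2 then 1

Order 1 then 2:
  1 Intervocalic Voicing: [batifnipe] → [badifnibe]
  2 t-Assibilation: no change — [badifnibe]
  result: [badifnibe]
Order 2 then 1:
  2 t-Assibilation: [batifnipe] → [basifnipe]
  1 Intervocalic Voicing: [basifnipe] → [bazifnibe]
  result: [bazifnibe]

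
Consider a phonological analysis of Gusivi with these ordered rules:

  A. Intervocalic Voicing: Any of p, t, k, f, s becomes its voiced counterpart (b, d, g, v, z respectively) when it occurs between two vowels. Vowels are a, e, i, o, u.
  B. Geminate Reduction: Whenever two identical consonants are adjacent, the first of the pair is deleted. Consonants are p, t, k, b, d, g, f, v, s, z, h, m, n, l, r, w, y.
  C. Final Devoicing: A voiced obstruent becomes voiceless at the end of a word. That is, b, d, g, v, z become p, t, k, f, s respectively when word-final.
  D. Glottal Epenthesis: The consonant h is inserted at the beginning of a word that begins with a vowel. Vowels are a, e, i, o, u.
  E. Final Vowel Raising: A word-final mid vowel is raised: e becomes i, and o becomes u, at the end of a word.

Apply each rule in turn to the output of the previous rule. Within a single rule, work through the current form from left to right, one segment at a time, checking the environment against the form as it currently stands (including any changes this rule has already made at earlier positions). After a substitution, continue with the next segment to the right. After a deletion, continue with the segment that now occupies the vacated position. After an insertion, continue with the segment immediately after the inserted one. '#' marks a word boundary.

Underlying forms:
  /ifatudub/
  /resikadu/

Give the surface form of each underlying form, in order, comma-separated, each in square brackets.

/ifatudub/:
  A Intervocalic Voicing: [ifatudub] → [ivadudub]
  B Geminate Reduction: no change — [ivadudub]
  C Final Devoicing: [ivadudub] → [ivadudup]
  D Glottal Epenthesis: [ivadudup] → [hivadudup]
  E Final Vowel Raising: no change — [hivadudup]
/resikadu/:
  A Intervocalic Voicing: [resikadu] → [rezigadu]
  B Geminate Reduction: no change — [rezigadu]
  C Final Devoicing: no change — [rezigadu]
  D Glottal Epenthesis: no change — [rezigadu]
  E Final Vowel Raising: no change — [rezigadu]

[hivadudup], [rezigadu]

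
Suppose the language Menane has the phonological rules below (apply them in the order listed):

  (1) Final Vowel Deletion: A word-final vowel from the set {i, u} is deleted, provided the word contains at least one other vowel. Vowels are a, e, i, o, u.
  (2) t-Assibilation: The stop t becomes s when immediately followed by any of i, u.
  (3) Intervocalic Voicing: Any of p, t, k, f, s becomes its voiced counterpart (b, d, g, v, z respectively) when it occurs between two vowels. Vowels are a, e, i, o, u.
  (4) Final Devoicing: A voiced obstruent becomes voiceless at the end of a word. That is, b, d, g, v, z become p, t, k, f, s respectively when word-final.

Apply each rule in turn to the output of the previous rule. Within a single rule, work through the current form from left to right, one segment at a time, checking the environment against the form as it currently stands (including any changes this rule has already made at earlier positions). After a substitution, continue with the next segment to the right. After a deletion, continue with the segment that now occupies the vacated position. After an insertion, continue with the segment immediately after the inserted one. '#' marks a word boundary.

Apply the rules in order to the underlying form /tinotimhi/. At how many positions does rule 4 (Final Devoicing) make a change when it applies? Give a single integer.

(1) Final Vowel Deletion: [tinotimhi] → [tinotimh]
(2) t-Assibilation: [tinotimh] → [sinosimh]
(3) Intervocalic Voicing: [sinosimh] → [sinozimh]
(4) Final Devoicing: no change — [sinozimh]
Rule 4 changed 0 position(s).

0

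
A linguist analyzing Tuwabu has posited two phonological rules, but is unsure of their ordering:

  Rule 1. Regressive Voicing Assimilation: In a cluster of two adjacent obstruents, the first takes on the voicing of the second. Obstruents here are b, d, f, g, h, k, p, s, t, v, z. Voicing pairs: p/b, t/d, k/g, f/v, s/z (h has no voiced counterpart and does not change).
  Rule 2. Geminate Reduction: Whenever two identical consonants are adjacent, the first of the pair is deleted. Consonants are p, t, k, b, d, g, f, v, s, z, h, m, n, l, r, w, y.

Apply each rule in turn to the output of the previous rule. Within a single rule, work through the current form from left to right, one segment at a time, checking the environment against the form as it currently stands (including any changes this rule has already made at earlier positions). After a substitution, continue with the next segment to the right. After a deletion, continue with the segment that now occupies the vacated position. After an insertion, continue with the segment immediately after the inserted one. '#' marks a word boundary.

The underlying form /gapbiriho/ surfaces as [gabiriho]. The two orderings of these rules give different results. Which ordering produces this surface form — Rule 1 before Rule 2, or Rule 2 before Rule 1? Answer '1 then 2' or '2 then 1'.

Order 1 then 2:
  1 Regressive Voicing Assimilation: [gapbiriho] → [gabbiriho]
  2 Geminate Reduction: [gabbiriho] → [gabiriho]
  result: [gabiriho]
Order 2 then 1:
  2 Geminate Reduction: no change — [gapbiriho]
  1 Regressive Voicing Assimilation: [gapbiriho] → [gabbiriho]
  result: [gabbiriho]

1 then 2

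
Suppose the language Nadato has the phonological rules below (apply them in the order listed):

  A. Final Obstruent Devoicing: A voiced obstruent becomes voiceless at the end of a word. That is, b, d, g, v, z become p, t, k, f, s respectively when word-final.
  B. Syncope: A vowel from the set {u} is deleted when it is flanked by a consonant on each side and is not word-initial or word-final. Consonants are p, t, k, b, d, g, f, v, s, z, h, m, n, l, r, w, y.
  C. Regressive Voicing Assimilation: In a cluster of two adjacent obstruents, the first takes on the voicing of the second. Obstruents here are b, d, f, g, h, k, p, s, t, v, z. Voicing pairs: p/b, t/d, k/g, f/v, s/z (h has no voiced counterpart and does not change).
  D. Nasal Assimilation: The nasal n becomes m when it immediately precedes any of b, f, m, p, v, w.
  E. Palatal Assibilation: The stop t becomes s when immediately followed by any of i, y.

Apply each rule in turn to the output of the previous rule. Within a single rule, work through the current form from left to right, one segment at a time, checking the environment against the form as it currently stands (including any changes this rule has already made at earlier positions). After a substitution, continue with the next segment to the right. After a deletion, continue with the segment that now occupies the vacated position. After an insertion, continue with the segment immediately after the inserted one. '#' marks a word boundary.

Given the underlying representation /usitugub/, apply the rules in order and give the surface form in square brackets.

[usidkp]

A Final Obstruent Devoicing: [usitugub] → [usitugup]
B Syncope: [usitugup] → [usitgp]
C Regressive Voicing Assimilation: [usitgp] → [usidkp]
D Nasal Assimilation: no change — [usidkp]
E Palatal Assibilation: no change — [usidkp]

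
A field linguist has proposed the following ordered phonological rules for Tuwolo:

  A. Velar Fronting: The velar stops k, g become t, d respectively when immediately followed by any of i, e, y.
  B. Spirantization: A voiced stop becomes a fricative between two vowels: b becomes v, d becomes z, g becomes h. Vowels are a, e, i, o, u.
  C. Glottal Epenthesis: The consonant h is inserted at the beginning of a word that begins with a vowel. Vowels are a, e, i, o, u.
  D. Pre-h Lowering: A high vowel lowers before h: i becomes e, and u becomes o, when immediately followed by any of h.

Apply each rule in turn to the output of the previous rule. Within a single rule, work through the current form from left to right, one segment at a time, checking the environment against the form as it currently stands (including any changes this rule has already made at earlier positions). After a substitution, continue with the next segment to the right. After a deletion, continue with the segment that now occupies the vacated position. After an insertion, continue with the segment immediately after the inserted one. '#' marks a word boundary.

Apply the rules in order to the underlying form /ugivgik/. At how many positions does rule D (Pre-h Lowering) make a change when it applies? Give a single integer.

0

A Velar Fronting: [ugivgik] → [udivdik]
B Spirantization: [udivdik] → [uzivdik]
C Glottal Epenthesis: [uzivdik] → [huzivdik]
D Pre-h Lowering: no change — [huzivdik]
Rule D changed 0 position(s).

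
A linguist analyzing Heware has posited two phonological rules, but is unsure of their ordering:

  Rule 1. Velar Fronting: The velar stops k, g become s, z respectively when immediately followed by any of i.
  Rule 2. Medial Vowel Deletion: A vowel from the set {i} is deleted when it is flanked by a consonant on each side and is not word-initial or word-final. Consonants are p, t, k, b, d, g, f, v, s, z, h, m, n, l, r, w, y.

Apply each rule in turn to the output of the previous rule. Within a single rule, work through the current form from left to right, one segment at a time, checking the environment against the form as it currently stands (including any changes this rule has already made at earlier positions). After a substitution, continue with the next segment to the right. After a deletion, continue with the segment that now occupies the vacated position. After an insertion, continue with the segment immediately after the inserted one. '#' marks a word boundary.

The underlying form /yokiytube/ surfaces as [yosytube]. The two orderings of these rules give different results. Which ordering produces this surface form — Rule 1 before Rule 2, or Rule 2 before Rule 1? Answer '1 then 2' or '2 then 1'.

1 then 2

Order 1 then 2:
  1 Velar Fronting: [yokiytube] → [yosiytube]
  2 Medial Vowel Deletion: [yosiytube] → [yosytube]
  result: [yosytube]
Order 2 then 1:
  2 Medial Vowel Deletion: [yokiytube] → [yokytube]
  1 Velar Fronting: no change — [yokytube]
  result: [yokytube]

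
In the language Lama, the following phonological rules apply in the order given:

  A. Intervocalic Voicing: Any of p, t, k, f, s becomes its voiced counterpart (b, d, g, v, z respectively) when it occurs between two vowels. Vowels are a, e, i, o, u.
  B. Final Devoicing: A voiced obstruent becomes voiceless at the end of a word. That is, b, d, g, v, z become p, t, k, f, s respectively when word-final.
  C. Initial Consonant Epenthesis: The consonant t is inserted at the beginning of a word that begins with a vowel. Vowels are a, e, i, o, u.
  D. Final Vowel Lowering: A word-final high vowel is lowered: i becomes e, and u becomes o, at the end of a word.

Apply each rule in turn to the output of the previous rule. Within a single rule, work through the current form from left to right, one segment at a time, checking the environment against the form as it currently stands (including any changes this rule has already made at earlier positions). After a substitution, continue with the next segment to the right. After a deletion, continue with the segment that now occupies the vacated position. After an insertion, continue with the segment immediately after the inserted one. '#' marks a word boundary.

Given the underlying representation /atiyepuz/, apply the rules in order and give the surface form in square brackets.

A Intervocalic Voicing: [atiyepuz] → [adiyebuz]
B Final Devoicing: [adiyebuz] → [adiyebus]
C Initial Consonant Epenthesis: [adiyebus] → [tadiyebus]
D Final Vowel Lowering: no change — [tadiyebus]

[tadiyebus]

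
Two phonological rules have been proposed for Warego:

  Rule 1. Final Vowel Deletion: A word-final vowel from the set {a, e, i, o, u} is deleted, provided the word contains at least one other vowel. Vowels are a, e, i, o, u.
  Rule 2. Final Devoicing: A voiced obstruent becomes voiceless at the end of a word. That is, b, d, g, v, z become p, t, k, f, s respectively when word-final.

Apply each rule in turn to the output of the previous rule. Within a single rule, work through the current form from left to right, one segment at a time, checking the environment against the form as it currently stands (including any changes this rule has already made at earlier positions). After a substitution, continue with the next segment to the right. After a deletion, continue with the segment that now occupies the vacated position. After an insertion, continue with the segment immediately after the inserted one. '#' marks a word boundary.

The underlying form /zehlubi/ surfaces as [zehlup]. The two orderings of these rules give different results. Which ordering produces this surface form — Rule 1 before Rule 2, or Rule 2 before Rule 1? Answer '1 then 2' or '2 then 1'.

Order 1 then 2:
  1 Final Vowel Deletion: [zehlubi] → [zehlub]
  2 Final Devoicing: [zehlub] → [zehlup]
  result: [zehlup]
Order 2 then 1:
  2 Final Devoicing: no change — [zehlubi]
  1 Final Vowel Deletion: [zehlubi] → [zehlub]
  result: [zehlub]

1 then 2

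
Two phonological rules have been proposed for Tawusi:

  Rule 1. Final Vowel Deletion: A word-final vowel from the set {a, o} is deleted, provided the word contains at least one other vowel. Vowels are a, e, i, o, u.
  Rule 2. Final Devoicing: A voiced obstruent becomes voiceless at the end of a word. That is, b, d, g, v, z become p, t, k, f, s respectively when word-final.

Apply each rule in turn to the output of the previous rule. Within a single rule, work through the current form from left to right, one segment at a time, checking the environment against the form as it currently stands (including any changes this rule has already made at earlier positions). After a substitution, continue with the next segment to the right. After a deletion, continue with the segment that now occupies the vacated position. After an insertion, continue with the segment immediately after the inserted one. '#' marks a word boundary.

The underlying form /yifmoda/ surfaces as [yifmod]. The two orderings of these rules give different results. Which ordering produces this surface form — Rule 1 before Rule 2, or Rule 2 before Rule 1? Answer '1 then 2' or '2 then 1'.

Order 1 then 2:
  1 Final Vowel Deletion: [yifmoda] → [yifmod]
  2 Final Devoicing: [yifmod] → [yifmot]
  result: [yifmot]
Order 2 then 1:
  2 Final Devoicing: no change — [yifmoda]
  1 Final Vowel Deletion: [yifmoda] → [yifmod]
  result: [yifmod]

2 then 1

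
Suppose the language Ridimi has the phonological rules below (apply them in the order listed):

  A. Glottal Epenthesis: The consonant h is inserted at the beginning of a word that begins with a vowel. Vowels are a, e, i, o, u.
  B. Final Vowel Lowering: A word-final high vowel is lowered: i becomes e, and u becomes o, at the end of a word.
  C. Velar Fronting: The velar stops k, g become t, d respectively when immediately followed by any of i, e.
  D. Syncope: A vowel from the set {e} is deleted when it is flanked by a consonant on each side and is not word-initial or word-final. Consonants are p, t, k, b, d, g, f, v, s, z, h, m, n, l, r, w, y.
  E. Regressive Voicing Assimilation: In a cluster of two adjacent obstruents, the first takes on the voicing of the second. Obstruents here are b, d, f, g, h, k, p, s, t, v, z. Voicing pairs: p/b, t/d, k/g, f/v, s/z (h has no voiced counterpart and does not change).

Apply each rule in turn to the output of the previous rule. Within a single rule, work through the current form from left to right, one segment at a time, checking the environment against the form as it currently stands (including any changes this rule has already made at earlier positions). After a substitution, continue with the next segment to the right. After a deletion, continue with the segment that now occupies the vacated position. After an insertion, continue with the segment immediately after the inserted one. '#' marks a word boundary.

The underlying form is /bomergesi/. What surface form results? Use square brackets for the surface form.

A Glottal Epenthesis: no change — [bomergesi]
B Final Vowel Lowering: [bomergesi] → [bomergese]
C Velar Fronting: [bomergese] → [bomerdese]
D Syncope: [bomerdese] → [bomrdse]
E Regressive Voicing Assimilation: [bomrdse] → [bomrtse]

[bomrtse]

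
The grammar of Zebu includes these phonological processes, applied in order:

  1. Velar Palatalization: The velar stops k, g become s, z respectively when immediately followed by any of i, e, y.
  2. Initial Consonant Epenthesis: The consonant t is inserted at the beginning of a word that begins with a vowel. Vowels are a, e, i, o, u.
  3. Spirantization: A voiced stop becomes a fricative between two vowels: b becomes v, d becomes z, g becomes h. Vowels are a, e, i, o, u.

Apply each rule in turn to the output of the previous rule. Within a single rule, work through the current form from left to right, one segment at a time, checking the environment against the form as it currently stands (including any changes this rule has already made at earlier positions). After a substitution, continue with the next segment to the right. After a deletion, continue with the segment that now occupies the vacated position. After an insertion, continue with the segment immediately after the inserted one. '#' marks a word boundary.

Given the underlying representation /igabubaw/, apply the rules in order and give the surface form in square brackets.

[tihavuvaw]

1 Velar Palatalization: no change — [igabubaw]
2 Initial Consonant Epenthesis: [igabubaw] → [tigabubaw]
3 Spirantization: [tigabubaw] → [tihavuvaw]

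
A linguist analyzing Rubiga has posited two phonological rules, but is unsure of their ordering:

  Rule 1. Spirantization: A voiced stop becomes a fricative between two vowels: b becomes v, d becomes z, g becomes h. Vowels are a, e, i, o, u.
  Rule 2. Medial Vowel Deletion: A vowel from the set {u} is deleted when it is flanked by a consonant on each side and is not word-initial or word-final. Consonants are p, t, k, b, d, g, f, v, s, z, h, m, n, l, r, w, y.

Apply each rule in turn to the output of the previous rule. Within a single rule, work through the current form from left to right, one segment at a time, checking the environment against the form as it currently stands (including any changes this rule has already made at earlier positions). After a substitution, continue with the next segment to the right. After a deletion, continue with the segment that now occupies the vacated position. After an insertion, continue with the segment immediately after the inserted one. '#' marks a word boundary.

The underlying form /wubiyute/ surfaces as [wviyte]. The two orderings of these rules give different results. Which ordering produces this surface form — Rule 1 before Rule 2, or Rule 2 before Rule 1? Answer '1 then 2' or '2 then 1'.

Order 1 then 2:
  1 Spirantization: [wubiyute] → [wuviyute]
  2 Medial Vowel Deletion: [wuviyute] → [wviyte]
  result: [wviyte]
Order 2 then 1:
  2 Medial Vowel Deletion: [wubiyute] → [wbiyte]
  1 Spirantization: no change — [wbiyte]
  result: [wbiyte]

1 then 2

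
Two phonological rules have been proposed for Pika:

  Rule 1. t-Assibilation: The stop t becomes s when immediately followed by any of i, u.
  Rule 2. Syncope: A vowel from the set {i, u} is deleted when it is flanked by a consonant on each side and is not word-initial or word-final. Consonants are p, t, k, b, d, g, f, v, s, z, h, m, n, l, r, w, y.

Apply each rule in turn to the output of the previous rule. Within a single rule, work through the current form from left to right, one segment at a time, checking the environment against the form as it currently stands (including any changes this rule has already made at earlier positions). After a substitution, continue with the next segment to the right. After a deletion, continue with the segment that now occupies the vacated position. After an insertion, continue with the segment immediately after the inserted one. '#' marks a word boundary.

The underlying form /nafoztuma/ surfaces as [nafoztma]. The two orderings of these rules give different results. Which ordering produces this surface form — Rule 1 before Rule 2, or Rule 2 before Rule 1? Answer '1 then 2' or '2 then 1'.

Order 1 then 2:
  1 t-Assibilation: [nafoztuma] → [nafozsuma]
  2 Syncope: [nafozsuma] → [nafozsma]
  result: [nafozsma]
Order 2 then 1:
  2 Syncope: [nafoztuma] → [nafoztma]
  1 t-Assibilation: no change — [nafoztma]
  result: [nafoztma]

2 then 1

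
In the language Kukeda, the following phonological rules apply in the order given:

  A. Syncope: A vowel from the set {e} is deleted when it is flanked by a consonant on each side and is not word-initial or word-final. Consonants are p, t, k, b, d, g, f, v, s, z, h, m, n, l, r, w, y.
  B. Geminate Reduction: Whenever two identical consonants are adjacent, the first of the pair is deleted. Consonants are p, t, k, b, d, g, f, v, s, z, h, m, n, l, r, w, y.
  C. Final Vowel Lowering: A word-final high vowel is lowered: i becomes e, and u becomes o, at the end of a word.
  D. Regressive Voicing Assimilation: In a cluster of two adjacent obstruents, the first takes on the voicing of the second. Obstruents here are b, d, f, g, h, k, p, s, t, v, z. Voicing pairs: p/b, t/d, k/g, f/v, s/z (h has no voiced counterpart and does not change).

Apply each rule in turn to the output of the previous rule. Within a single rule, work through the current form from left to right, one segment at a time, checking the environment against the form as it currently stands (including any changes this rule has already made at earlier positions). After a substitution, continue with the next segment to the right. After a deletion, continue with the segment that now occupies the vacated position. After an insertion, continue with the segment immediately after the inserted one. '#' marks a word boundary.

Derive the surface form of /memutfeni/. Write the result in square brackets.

A Syncope: [memutfeni] → [mmutfni]
B Geminate Reduction: [mmutfni] → [mutfni]
C Final Vowel Lowering: [mutfni] → [mutfne]
D Regressive Voicing Assimilation: no change — [mutfne]

[mutfne]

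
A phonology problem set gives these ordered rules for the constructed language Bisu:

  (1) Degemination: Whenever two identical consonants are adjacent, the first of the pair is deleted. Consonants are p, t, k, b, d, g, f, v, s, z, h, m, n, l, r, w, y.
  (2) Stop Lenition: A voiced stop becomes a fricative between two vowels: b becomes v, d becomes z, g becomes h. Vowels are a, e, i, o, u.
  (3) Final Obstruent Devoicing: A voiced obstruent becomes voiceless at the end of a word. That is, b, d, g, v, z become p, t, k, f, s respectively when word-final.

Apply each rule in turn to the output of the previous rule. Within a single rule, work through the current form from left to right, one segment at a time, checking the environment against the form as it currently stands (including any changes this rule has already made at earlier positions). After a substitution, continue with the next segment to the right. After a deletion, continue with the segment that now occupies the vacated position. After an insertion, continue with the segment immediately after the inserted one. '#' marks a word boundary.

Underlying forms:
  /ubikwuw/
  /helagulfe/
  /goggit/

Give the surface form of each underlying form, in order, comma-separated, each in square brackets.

[uvikwuw], [helahulfe], [gohit]

/ubikwuw/:
  (1) Degemination: no change — [ubikwuw]
  (2) Stop Lenition: [ubikwuw] → [uvikwuw]
  (3) Final Obstruent Devoicing: no change — [uvikwuw]
/helagulfe/:
  (1) Degemination: no change — [helagulfe]
  (2) Stop Lenition: [helagulfe] → [helahulfe]
  (3) Final Obstruent Devoicing: no change — [helahulfe]
/goggit/:
  (1) Degemination: [goggit] → [gogit]
  (2) Stop Lenition: [gogit] → [gohit]
  (3) Final Obstruent Devoicing: no change — [gohit]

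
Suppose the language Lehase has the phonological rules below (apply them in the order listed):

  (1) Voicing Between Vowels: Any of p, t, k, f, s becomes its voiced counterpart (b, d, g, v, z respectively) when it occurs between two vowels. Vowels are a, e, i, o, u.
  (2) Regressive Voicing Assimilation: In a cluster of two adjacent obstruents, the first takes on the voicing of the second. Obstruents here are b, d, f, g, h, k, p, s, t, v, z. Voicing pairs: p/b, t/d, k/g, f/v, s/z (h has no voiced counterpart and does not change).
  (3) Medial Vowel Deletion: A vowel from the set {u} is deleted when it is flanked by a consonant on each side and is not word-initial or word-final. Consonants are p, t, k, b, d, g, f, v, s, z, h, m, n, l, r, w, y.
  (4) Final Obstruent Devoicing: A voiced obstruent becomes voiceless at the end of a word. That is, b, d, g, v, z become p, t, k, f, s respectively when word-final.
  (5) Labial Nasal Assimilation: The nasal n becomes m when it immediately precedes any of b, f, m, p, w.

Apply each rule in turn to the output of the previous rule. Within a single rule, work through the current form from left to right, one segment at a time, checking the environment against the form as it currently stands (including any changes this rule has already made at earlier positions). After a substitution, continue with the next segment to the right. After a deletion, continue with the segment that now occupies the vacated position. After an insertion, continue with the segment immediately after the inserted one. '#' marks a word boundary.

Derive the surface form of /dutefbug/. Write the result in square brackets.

(1) Voicing Between Vowels: [dutefbug] → [dudefbug]
(2) Regressive Voicing Assimilation: [dudefbug] → [dudevbug]
(3) Medial Vowel Deletion: [dudevbug] → [ddevbg]
(4) Final Obstruent Devoicing: [ddevbg] → [ddevbk]
(5) Labial Nasal Assimilation: no change — [ddevbk]

[ddevbk]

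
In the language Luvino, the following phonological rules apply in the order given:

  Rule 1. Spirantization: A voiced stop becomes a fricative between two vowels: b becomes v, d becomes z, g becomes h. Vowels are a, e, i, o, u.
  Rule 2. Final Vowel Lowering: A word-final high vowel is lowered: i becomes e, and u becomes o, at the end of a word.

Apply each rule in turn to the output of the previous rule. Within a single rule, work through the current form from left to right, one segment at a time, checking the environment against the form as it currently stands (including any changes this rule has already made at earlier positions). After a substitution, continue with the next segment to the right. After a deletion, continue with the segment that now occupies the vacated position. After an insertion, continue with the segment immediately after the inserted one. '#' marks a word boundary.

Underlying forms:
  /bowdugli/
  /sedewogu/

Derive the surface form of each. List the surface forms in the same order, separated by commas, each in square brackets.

[bowdugle], [sezewoho]

/bowdugli/:
  Rule 1 Spirantization: no change — [bowdugli]
  Rule 2 Final Vowel Lowering: [bowdugli] → [bowdugle]
/sedewogu/:
  Rule 1 Spirantization: [sedewogu] → [sezewohu]
  Rule 2 Final Vowel Lowering: [sezewohu] → [sezewoho]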